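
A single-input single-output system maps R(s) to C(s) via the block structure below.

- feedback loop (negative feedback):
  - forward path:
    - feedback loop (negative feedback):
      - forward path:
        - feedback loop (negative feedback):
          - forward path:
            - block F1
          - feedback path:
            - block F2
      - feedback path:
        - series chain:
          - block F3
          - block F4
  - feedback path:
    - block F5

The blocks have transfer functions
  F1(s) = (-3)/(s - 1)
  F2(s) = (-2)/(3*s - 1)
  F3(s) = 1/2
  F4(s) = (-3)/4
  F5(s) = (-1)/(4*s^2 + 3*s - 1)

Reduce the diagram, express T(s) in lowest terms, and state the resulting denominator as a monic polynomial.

Step 1 - collapse the loop (F1 forward, F2 return), giving (3 - 9*s)/(3*s^2 - 4*s + 7)
Step 2 - cascade F3, F4, giving (-3)/8
Step 3 - reduce the feedback loop with forward [F1/(1+F1*F2)] and return (F3*F4), giving (24 - 72*s)/(24*s^2 - 5*s + 47)
Step 4 - collapse the loop ([[F1/(1+F1*F2)]/(1+[F1/(1+F1*F2)]*(F3*F4))] forward, F5 return), giving (-288*s^3 - 120*s^2 + 144*s - 24)/(96*s^4 + 52*s^3 + 149*s^2 + 218*s - 71)
The result of step 4 is T(s) in lowest terms. Its denominator has leading coefficient 96; dividing the denominator through by 96 makes it monic.

Therefore the answer is s^4 + 13*s^3/24 + 149*s^2/96 + 109*s/48 - 71/96.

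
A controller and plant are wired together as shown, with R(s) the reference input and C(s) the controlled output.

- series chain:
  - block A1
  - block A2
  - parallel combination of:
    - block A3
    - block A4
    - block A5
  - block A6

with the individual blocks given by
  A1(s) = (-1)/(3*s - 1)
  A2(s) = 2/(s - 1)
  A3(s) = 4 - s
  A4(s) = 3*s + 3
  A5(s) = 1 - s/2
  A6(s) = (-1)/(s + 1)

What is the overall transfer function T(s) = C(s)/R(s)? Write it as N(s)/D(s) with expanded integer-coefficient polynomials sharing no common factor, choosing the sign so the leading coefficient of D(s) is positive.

Step 1: reduce the parallel group A3, A4, A5 -> 3*s/2 + 8
Step 2: reduce the series chain A1, A2, (A3+A4+A5), A6 - this is the overall T(s), already in the required normalized form

Therefore the answer is (3*s + 16)/(3*s^3 - s^2 - 3*s + 1).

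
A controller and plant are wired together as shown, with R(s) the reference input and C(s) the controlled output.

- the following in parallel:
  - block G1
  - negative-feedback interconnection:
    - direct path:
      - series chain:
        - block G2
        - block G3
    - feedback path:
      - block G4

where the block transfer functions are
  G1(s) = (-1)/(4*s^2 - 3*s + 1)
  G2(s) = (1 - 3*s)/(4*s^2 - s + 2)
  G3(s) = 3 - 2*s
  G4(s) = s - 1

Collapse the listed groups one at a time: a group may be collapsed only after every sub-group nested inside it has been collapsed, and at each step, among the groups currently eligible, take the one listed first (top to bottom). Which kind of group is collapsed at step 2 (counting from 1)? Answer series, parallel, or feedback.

Answer: feedback

Working:
Step 1. reduce the series chain G2, G3
Step 2. collapse the loop ((G2*G3) forward, G4 return)
Step 3. add G1, [(G2*G3)/(1+(G2*G3)*G4)] (parallel)
The group at step 2 is a feedback group.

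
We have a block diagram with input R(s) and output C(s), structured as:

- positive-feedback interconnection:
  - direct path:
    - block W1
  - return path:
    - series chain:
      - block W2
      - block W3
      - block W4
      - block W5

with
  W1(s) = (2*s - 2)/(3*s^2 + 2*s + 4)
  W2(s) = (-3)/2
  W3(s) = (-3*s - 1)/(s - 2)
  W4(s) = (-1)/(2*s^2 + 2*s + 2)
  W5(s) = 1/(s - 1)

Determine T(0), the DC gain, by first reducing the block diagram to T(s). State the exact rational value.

Answer: -8/13

Working:
(1) combine W2, W3, W4, W5 in series, giving (-9*s - 3)/(4*s^4 - 8*s^3 - 4*s + 8)
(2) feedback reduction of W1, (W2*W3*W4*W5), giving (4*s^4 - 8*s^3 - 4*s + 8)/(6*s^5 - 2*s^4 - 2*s^3 - 24*s^2 - 7*s - 13)
That last expression is T(s); at s = 0 only the constant terms survive, so T(0) = 8/(-13) = -8/13.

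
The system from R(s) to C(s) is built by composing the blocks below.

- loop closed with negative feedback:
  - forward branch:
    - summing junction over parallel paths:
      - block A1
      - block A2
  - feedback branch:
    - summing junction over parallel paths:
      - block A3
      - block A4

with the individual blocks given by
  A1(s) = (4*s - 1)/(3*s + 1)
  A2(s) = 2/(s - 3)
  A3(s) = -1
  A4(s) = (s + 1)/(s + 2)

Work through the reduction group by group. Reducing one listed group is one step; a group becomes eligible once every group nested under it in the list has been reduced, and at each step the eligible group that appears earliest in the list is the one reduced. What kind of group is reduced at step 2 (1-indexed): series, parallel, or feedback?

The answer is parallel.

Reasoning:
Step 1 - parallel reduction of A1, A2
Step 2 - parallel reduction of A3, A4
Step 3 - collapse the loop ((A1+A2) forward, (A3+A4) return)
Step 2 collapses a parallel group.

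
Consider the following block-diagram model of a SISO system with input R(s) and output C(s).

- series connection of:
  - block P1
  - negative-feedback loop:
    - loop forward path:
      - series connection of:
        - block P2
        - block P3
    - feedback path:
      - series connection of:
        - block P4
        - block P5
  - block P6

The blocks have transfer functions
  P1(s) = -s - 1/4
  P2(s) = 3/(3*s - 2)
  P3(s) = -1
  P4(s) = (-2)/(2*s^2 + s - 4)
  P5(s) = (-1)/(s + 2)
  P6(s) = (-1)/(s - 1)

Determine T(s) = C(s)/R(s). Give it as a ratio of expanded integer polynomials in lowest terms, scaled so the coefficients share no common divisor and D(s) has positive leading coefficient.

Step 1: series reduction of P2, P3 = (-3)/(3*s - 2)
Step 2: combine P4, P5 in series = 2/(2*s^3 + 5*s^2 - 2*s - 8)
Step 3: close the feedback loop around (P2*P3), (P4*P5) = (-6*s^3 - 15*s^2 + 6*s + 24)/(6*s^4 + 11*s^3 - 16*s^2 - 20*s + 10)
Step 4: series reduction of P1, [(P2*P3)/(1+(P2*P3)*(P4*P5))], P6, giving the overall T(s)

Hence the answer: (-24*s^4 - 66*s^3 + 9*s^2 + 102*s + 24)/(24*s^5 + 20*s^4 - 108*s^3 - 16*s^2 + 120*s - 40)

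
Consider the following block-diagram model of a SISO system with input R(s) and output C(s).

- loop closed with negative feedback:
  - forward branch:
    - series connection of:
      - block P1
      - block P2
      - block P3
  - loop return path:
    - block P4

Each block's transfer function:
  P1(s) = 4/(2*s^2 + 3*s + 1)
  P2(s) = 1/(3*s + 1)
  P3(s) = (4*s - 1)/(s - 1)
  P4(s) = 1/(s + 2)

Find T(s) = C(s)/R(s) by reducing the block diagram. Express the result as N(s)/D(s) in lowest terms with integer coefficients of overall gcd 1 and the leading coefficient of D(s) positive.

Step 1 - series reduction of P1, P2, P3; result (16*s - 4)/(6*s^4 + 5*s^3 - 5*s^2 - 5*s - 1)
Step 2 - apply the feedback formula to (P1*P2*P3), P4 - this is the overall T(s), already in the required normalized form

Answer: (16*s^2 + 28*s - 8)/(6*s^5 + 17*s^4 + 5*s^3 - 15*s^2 + 5*s - 6)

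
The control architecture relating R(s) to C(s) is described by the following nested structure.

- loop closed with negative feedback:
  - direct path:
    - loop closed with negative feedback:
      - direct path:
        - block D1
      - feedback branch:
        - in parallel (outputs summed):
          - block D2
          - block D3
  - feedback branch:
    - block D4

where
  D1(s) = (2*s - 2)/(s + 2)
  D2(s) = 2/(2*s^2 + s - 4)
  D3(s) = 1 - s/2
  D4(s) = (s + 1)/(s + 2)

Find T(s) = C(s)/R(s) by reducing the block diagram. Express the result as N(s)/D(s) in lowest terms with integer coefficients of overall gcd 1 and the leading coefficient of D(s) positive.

The answer is (-4*s^4 - 6*s^3 + 14*s^2 + 12*s - 16)/(2*s^5 - 7*s^4 - 24*s^3 + 8*s^2 + 30*s).

Reasoning:
[1] parallel reduction of D2, D3, giving (-2*s^3 + 3*s^2 + 6*s - 4)/(4*s^2 + 2*s - 8)
[2] feedback reduction of D1, (D2+D3), giving (-4*s^3 + 2*s^2 + 10*s - 8)/(2*s^4 - 7*s^3 - 8*s^2 + 12*s + 4)
[3] close the feedback loop around [D1/(1+D1*(D2+D3))], D4, giving the overall T(s)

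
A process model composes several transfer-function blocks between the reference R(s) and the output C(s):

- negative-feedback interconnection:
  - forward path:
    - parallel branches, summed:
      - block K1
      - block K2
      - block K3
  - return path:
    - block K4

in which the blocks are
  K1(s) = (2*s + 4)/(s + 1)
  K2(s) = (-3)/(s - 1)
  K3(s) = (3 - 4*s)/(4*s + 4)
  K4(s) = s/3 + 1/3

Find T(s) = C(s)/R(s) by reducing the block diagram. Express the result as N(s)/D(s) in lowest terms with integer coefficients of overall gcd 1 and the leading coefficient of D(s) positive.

Step 1: combine K1, K2, K3 in parallel -> (4*s^2 + 3*s - 31)/(4*s^2 - 4)
Step 2: close the feedback loop around (K1+K2+K3), K4 - this is the overall T(s), already in the required normalized form

Answer: (12*s^2 + 9*s - 93)/(4*s^3 + 19*s^2 - 28*s - 43)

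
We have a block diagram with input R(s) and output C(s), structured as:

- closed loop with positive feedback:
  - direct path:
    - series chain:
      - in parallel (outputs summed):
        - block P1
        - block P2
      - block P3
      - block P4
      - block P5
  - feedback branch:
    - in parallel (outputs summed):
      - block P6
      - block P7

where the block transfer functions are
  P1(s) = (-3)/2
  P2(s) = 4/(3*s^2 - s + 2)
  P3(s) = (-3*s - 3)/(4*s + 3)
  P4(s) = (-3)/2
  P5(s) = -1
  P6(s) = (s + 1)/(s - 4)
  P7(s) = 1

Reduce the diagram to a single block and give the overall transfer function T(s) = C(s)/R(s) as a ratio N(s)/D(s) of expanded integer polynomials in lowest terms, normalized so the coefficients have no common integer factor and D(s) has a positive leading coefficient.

1. reduce the parallel group P1, P2: (-9*s^2 + 3*s + 2)/(6*s^2 - 2*s + 4)
2. multiply (P1+P2), P3, P4, P5 (series): (81*s^3 + 54*s^2 - 45*s - 18)/(48*s^3 + 20*s^2 + 20*s + 24)
3. reduce the parallel group P6, P7: (2*s - 3)/(s - 4)
4. feedback reduction of ((P1+P2)*P3*P4*P5), (P6+P7): this yields T(s), and no further normalization is needed

Answer: (-81*s^4 + 270*s^3 + 261*s^2 - 162*s - 72)/(114*s^4 + 37*s^3 - 192*s^2 + 155*s + 150)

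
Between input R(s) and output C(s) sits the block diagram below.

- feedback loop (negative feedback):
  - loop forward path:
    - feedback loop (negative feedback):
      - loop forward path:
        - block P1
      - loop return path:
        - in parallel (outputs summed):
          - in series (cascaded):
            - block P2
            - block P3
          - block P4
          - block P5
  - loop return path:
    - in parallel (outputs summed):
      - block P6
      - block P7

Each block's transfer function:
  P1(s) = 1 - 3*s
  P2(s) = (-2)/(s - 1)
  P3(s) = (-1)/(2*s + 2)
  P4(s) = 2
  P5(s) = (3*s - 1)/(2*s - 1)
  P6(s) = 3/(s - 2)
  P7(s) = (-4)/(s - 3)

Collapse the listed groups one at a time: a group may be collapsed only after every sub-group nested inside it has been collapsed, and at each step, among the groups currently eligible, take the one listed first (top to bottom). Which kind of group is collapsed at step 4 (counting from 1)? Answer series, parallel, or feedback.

Step 1: reduce the series chain P2, P3
Step 2: combine (P2*P3), P4, P5 in parallel
Step 3: reduce the feedback loop with forward P1 and return ((P2*P3)+P4+P5)
Step 4: add P6, P7 (parallel)
Step 5: close the feedback loop around [P1/(1+P1*((P2*P3)+P4+P5))], (P6+P7)
The group at step 4 is a parallel group.

Answer: parallel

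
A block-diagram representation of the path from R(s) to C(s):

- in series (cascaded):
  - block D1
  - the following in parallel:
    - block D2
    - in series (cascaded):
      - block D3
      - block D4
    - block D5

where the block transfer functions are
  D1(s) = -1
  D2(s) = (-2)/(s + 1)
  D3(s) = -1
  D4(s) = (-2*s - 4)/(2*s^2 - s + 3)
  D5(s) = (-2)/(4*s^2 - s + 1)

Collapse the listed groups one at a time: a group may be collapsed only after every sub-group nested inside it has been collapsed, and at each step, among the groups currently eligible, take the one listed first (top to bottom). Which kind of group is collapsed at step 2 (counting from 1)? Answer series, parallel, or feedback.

Step 1 - multiply D3, D4 (series)
Step 2 - add D2, (D3*D4), D5 (parallel)
Step 3 - multiply D1, (D2+(D3*D4)+D5) (series)
The group at step 2 is a parallel group.

Hence the answer: parallel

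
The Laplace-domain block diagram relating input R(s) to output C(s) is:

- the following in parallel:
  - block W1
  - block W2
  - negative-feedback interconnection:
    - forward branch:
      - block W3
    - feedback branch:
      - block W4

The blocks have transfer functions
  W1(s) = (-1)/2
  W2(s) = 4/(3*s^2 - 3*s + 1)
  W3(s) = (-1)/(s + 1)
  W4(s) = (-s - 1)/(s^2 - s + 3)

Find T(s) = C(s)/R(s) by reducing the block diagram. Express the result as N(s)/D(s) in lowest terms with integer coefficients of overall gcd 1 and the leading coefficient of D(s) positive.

Step 1: collapse the loop (W3 forward, W4 return) = (-s^2 + s - 3)/(s^3 + 3*s + 4)
Step 2: sum the parallel branches W1, W2, [W3/(1+W3*W4)]: this yields T(s), and no further normalization is needed

Therefore the answer is (-3*s^5 - 3*s^4 + 10*s^3 - 29*s^2 + 53*s + 22)/(6*s^5 - 6*s^4 + 20*s^3 + 6*s^2 - 18*s + 8).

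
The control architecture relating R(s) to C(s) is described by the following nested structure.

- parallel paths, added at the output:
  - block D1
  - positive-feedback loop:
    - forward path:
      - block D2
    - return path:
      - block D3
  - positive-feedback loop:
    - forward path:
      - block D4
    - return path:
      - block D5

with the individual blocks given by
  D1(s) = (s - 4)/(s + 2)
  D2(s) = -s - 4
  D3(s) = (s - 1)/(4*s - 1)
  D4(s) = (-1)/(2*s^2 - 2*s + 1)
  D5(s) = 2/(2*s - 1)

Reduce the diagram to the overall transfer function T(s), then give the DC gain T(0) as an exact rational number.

Answer: -9/5

Working:
Step 1: feedback reduction of D2, D3 gives (-4*s^2 - 15*s + 4)/(s^2 + 7*s - 5)
Step 2: collapse the loop (D4 forward, D5 return) gives (1 - 2*s)/(4*s^3 - 6*s^2 + 4*s + 1)
Step 3: reduce the parallel group D1, [D2/(1-D2*D3)], [D4/(1-D4*D5)] gives (-12*s^6 - 62*s^5 - 130*s^4 + 366*s^3 - 433*s^2 + 82*s + 18)/(4*s^6 + 30*s^5 - 14*s^4 - 57*s^3 + 105*s^2 - 31*s - 10)
Step 3 gives the overall T(s). Then T(0) = 18/(-10) = -9/5.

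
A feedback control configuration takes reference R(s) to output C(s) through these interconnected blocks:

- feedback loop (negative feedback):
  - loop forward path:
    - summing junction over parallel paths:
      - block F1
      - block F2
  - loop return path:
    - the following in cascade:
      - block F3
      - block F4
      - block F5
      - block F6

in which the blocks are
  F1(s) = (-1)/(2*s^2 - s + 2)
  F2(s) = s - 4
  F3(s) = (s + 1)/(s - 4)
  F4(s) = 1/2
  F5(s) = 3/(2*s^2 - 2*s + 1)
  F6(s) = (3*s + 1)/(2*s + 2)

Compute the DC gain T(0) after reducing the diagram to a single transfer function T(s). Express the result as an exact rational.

Reducing step by step:

(1) reduce the parallel group F1, F2: (2*s^3 - 9*s^2 + 6*s - 9)/(2*s^2 - s + 2)
(2) combine F3, F4, F5, F6 in series: (9*s + 3)/(8*s^3 - 40*s^2 + 36*s - 16)
(3) apply the feedback formula to (F1+F2), (F3*F4*F5*F6): (16*s^6 - 152*s^5 + 480*s^4 - 668*s^3 + 720*s^2 - 420*s + 144)/(16*s^5 - 70*s^4 + 53*s^3 - 121*s^2 + 25*s - 59)
DC gain: substitute s = 0 into T(s) from step 3: T(0) = 144/(-59) = -144/59.

Answer: -144/59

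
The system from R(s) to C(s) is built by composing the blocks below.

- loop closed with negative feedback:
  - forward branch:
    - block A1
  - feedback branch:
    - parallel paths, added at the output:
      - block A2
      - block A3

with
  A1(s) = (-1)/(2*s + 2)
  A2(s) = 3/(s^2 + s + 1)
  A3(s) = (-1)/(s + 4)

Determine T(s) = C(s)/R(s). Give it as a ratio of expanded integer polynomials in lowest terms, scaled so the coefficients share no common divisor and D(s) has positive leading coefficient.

The answer is (-s^3 - 5*s^2 - 5*s - 4)/(2*s^4 + 12*s^3 + 21*s^2 + 16*s - 3).

Reasoning:
1. reduce the parallel group A2, A3 -> (-s^2 + 2*s + 11)/(s^3 + 5*s^2 + 5*s + 4)
2. collapse the loop (A1 forward, (A2+A3) return), giving the overall T(s)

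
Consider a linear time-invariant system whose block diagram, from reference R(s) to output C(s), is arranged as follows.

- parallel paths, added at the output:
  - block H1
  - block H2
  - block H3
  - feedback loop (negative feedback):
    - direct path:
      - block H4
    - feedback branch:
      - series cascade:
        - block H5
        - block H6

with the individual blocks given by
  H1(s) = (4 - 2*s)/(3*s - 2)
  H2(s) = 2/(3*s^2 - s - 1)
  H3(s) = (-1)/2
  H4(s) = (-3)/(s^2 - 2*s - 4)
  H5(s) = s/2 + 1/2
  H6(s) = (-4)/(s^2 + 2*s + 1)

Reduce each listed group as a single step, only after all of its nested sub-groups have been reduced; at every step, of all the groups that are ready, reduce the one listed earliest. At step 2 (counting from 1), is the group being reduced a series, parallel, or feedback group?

Step 1. series reduction of H5, H6
Step 2. apply the feedback formula to H4, (H5*H6)
Step 3. sum the parallel branches H1, H2, H3, [H4/(1+H4*(H5*H6))]
The group at step 2 is a feedback group.

Hence the answer: feedback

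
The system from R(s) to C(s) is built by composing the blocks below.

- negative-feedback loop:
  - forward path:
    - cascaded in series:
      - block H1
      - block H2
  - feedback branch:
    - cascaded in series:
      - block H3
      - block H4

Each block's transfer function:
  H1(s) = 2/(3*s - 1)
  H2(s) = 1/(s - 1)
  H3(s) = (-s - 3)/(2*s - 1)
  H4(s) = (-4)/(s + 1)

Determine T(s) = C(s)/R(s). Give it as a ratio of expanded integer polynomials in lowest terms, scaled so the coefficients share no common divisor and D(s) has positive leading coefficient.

Step 1. combine H1, H2 in series gives 2/(3*s^2 - 4*s + 1)
Step 2. reduce the series chain H3, H4 gives (4*s + 12)/(2*s^2 + s - 1)
Step 3. close the feedback loop around (H1*H2), (H3*H4): this yields T(s), and no further normalization is needed

Answer: (4*s^2 + 2*s - 2)/(6*s^4 - 5*s^3 - 5*s^2 + 13*s + 23)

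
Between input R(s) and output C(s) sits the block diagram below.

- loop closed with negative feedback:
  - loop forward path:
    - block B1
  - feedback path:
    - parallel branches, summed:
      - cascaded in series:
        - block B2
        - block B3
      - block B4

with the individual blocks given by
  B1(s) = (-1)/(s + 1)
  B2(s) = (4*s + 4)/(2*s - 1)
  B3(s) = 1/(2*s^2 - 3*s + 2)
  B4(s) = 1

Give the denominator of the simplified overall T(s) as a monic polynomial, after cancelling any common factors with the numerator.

(1) series reduction of B2, B3; result (4*s + 4)/(4*s^3 - 8*s^2 + 7*s - 2)
(2) add (B2*B3), B4 (parallel); result (4*s^3 - 8*s^2 + 11*s + 2)/(4*s^3 - 8*s^2 + 7*s - 2)
(3) feedback reduction of B1, ((B2*B3)+B4); result (-4*s^3 + 8*s^2 - 7*s + 2)/(4*s^4 - 8*s^3 + 7*s^2 - 6*s - 4)
T(s) is the step-3 result (common factors already cancelled). Leading coefficient of the denominator: 4. Divide through by 4 for the monic polynomial.

Final answer: s^4 - 2*s^3 + 7*s^2/4 - 3*s/2 - 1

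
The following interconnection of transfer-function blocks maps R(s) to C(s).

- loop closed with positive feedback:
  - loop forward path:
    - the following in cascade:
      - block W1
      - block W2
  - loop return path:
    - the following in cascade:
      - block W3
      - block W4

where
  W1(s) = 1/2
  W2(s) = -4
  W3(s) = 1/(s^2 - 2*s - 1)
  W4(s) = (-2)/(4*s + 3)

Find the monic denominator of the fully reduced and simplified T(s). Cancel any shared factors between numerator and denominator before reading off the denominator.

Step 1: cascade W1, W2 = -2
Step 2: cascade W3, W4 = (-2)/(4*s^3 - 5*s^2 - 10*s - 3)
Step 3: apply the feedback formula to (W1*W2), (W3*W4) = (-8*s^3 + 10*s^2 + 20*s + 6)/(4*s^3 - 5*s^2 - 10*s - 7)
No further cancellation is possible in the step-3 result, so that is T(s). Its denominator becomes monic after dividing by the leading coefficient 4.

Answer: s^3 - 5*s^2/4 - 5*s/2 - 7/4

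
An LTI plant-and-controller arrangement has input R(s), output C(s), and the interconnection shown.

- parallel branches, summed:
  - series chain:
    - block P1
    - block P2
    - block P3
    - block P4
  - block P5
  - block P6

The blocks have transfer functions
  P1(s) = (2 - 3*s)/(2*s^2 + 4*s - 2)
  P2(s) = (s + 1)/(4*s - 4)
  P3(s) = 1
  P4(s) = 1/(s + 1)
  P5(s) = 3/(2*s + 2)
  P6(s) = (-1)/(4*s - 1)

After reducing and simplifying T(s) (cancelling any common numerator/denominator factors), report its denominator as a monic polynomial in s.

Step 1: reduce the series chain P1, P2, P3, P4: (2 - 3*s)/(8*s^3 + 8*s^2 - 24*s + 8)
Step 2: sum the parallel branches (P1*P2*P3*P4), P5, P6: (40*s^4 + 8*s^3 - 141*s^2 + 109*s - 22)/(32*s^5 + 56*s^4 - 80*s^3 - 48*s^2 + 48*s - 8)
T(s) is the step-2 result (common factors already cancelled). Leading coefficient of the denominator: 32. Divide through by 32 for the monic polynomial.

Hence the answer: s^5 + 7*s^4/4 - 5*s^3/2 - 3*s^2/2 + 3*s/2 - 1/4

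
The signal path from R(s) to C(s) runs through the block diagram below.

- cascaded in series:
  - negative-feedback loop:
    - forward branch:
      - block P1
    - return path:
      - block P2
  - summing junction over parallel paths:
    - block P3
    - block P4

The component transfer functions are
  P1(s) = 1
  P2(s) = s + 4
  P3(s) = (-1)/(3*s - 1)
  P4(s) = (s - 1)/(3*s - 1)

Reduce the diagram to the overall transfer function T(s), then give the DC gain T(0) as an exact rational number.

The answer is 2/5.

Reasoning:
Step 1. feedback reduction of P1, P2; result 1/(s + 5)
Step 2. combine P3, P4 in parallel; result (s - 2)/(3*s - 1)
Step 3. cascade [P1/(1+P1*P2)], (P3+P4); result (s - 2)/(3*s^2 + 14*s - 5)
DC gain: substitute s = 0 into T(s) from step 3: T(0) = -2/(-5) = 2/5.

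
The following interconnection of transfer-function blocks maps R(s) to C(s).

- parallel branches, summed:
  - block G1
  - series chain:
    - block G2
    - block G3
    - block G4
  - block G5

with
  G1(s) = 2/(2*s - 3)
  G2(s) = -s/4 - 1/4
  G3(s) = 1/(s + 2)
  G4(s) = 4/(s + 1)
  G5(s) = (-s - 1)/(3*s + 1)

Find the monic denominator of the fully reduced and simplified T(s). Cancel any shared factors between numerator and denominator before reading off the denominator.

Reducing step by step:

Step 1. combine G2, G3, G4 in series; result (-1)/(s + 2)
Step 2. combine G1, (G2*G3*G4), G5 in parallel; result (-2*s^3 - 3*s^2 + 26*s + 13)/(6*s^3 + 5*s^2 - 17*s - 6)
T(s) is the step-2 result (common factors already cancelled). Leading coefficient of the denominator: 6. Divide through by 6 for the monic polynomial.

Answer: s^3 + 5*s^2/6 - 17*s/6 - 1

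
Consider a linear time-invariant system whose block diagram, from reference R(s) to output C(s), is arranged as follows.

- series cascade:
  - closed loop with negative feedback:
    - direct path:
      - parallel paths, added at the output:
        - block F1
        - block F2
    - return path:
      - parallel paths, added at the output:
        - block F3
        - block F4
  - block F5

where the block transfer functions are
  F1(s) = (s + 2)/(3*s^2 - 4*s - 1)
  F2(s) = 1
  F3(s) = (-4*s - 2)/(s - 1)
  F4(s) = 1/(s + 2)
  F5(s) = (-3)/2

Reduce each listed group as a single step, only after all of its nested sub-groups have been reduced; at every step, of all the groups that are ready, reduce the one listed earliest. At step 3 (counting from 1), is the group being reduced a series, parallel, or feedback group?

The answer is feedback.

Reasoning:
Step 1: combine F1, F2 in parallel
Step 2: combine F3, F4 in parallel
Step 3: close the feedback loop around (F1+F2), (F3+F4)
Step 4: series reduction of [(F1+F2)/(1+(F1+F2)*(F3+F4))], F5
The group at step 3 is a feedback group.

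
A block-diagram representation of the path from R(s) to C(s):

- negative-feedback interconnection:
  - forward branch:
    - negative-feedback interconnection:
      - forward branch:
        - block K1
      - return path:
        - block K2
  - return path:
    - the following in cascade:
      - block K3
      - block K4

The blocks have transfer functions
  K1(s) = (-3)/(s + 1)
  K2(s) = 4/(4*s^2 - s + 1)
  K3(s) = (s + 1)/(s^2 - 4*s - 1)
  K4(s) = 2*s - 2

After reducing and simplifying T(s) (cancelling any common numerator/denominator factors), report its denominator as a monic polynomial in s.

Answer: s^5 - 37*s^4/4 - 5*s^3/2 + s^2 + 19*s/2 + 17/4

Working:
Step 1: reduce the feedback loop with forward K1 and return K2; result (-12*s^2 + 3*s - 3)/(4*s^3 + 3*s^2 - 11)
Step 2: combine K3, K4 in series; result (2*s^2 - 2)/(s^2 - 4*s - 1)
Step 3: reduce the feedback loop with forward [K1/(1+K1*K2)] and return (K3*K4); result (-12*s^4 + 51*s^3 - 3*s^2 + 9*s + 3)/(4*s^5 - 37*s^4 - 10*s^3 + 4*s^2 + 38*s + 17)
T(s) is the step-3 result (common factors already cancelled). Leading coefficient of the denominator: 4. Divide through by 4 for the monic polynomial.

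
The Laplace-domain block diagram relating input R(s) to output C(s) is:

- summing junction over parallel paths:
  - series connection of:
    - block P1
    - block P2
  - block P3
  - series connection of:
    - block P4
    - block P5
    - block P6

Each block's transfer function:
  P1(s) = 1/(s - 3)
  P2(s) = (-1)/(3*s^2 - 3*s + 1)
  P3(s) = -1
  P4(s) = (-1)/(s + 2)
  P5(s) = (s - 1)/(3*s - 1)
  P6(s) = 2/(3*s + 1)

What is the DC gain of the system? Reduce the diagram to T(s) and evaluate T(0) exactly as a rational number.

The answer is -5/3.

Reasoning:
Step 1. reduce the series chain P1, P2 -> (-1)/(3*s^3 - 12*s^2 + 10*s - 3)
Step 2. combine P4, P5, P6 in series -> (2 - 2*s)/(9*s^3 + 18*s^2 - s - 2)
Step 3. add (P1*P2), P3, (P4*P5*P6) (parallel) -> (-27*s^6 + 54*s^5 + 123*s^4 - 138*s^3 - 22*s^2 + 44*s - 10)/(27*s^6 - 54*s^5 - 129*s^4 + 159*s^3 - 40*s^2 - 17*s + 6)
That last expression is T(s); at s = 0 only the constant terms survive, so T(0) = -10/6 = -5/3.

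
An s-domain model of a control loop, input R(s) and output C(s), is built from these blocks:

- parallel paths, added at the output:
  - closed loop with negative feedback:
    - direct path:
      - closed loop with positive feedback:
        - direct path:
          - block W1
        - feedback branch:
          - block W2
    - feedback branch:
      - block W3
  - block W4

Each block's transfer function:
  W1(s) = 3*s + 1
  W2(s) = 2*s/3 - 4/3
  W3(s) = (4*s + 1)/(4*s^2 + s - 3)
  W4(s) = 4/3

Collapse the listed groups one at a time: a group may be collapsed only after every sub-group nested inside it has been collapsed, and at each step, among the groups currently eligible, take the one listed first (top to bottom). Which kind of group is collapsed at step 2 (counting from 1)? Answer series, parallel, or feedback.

[1] feedback reduction of W1, W2
[2] collapse the loop ([W1/(1-W1*W2)] forward, W3 return)
[3] parallel reduction of [[W1/(1-W1*W2)]/(1+[W1/(1-W1*W2)]*W3)], W4
The group at step 2 is a feedback group.

Answer: feedback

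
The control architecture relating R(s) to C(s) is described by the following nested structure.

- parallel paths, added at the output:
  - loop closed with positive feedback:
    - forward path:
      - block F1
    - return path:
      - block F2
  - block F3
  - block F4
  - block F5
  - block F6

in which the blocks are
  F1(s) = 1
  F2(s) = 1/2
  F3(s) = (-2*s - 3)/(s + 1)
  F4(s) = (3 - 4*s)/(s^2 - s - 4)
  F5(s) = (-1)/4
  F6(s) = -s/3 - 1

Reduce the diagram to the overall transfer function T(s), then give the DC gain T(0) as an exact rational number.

First reduce the diagram to T(s).

1. feedback reduction of F1, F2, giving 2
2. reduce the parallel group [F1/(1-F1*F2)], F3, F4, F5, F6, giving (-4*s^4 - 15*s^3 - 40*s^2 + 91*s + 144)/(12*s^3 - 60*s - 48)
That last expression is T(s); at s = 0 only the constant terms survive, so T(0) = 144/(-48) = -3.

Answer: -3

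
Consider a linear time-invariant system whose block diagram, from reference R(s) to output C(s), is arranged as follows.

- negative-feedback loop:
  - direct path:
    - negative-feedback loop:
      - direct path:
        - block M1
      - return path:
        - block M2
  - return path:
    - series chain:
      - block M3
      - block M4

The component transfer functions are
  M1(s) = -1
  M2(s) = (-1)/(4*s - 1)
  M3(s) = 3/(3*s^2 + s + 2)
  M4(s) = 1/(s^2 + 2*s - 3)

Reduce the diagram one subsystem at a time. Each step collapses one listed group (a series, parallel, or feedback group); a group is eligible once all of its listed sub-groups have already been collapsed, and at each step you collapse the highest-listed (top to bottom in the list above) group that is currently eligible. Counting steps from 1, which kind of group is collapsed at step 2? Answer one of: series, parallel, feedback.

Reducing step by step:

(1) collapse the loop (M1 forward, M2 return)
(2) reduce the series chain M3, M4
(3) reduce the feedback loop with forward [M1/(1+M1*M2)] and return (M3*M4)
Step 2: series.

Answer: series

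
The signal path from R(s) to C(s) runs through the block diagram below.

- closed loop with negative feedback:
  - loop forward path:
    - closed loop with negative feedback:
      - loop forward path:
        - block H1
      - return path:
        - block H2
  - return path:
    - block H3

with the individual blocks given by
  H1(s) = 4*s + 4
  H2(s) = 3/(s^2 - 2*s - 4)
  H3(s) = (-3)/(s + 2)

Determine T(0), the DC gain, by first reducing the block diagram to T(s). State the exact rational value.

[1] feedback reduction of H1, H2, giving (4*s^3 - 4*s^2 - 24*s - 16)/(s^2 + 10*s + 8)
[2] close the feedback loop around [H1/(1+H1*H2)], H3, giving (-4*s^4 - 4*s^3 + 32*s^2 + 64*s + 32)/(11*s^3 - 24*s^2 - 100*s - 64)
Evaluating the step-2 result (the overall T(s)) at s = 0 gives T(0) = 32/(-64) = -1/2.

Therefore the answer is -1/2.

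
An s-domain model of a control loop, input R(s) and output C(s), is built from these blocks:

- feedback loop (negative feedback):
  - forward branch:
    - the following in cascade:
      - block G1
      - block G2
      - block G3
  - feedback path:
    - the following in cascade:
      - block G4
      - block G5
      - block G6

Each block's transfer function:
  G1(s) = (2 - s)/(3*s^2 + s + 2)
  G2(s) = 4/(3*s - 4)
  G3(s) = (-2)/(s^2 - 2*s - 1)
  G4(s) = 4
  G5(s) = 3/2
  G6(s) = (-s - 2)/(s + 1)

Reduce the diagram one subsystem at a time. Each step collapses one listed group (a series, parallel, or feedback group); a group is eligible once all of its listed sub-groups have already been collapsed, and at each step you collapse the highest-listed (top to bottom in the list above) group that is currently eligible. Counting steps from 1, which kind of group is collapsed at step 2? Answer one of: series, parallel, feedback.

(1) series reduction of G1, G2, G3
(2) series reduction of G4, G5, G6
(3) feedback reduction of (G1*G2*G3), (G4*G5*G6)
Step 2 collapses a series group.

Answer: series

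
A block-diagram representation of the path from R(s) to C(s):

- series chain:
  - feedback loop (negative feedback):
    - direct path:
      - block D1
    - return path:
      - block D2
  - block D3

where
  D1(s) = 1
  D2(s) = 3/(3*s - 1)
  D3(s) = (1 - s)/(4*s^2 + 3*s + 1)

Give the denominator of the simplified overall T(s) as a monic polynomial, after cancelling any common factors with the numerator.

Step 1. reduce the feedback loop with forward D1 and return D2, giving (3*s - 1)/(3*s + 2)
Step 2. multiply [D1/(1+D1*D2)], D3 (series), giving (-3*s^2 + 4*s - 1)/(12*s^3 + 17*s^2 + 9*s + 2)
The result of step 2 is T(s) in lowest terms. Its denominator has leading coefficient 12; dividing the denominator through by 12 makes it monic.

Final answer: s^3 + 17*s^2/12 + 3*s/4 + 1/6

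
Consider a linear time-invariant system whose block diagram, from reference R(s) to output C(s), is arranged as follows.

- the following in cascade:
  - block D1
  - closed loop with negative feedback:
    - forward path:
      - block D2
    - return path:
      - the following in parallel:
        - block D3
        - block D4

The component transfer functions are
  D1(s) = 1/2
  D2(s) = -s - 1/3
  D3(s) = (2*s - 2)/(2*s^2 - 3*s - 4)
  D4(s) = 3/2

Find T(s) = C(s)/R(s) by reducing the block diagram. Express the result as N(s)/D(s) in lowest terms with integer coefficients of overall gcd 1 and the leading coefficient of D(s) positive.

The answer is (6*s^3 - 7*s^2 - 15*s - 4)/(18*s^3 - 21*s^2 - 35*s + 8).

Reasoning:
Step 1. combine D3, D4 in parallel; result (6*s^2 - 5*s - 16)/(4*s^2 - 6*s - 8)
Step 2. collapse the loop (D2 forward, (D3+D4) return); result (12*s^3 - 14*s^2 - 30*s - 8)/(18*s^3 - 21*s^2 - 35*s + 8)
Step 3. multiply D1, [D2/(1+D2*(D3+D4))] (series), which is the overall transfer function T(s) = C(s)/R(s) in lowest terms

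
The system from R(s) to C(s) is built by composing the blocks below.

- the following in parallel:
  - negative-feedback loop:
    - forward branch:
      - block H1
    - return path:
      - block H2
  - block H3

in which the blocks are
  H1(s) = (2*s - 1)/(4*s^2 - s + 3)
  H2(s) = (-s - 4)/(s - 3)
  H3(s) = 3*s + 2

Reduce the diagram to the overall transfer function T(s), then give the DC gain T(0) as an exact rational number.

First reduce the diagram to T(s).

(1) collapse the loop (H1 forward, H2 return); result (2*s^2 - 7*s + 3)/(4*s^3 - 15*s^2 - s - 5)
(2) reduce the parallel group [H1/(1+H1*H2)], H3; result (12*s^4 - 37*s^3 - 31*s^2 - 24*s - 7)/(4*s^3 - 15*s^2 - s - 5)
Evaluating the step-2 result (the overall T(s)) at s = 0 gives T(0) = -7/(-5) = 7/5.

Answer: 7/5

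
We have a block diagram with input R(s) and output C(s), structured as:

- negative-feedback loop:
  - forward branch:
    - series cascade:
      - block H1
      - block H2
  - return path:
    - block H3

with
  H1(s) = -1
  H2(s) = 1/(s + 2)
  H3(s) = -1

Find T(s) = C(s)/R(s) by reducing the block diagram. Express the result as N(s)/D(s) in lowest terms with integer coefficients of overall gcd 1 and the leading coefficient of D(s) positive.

Reducing step by step:

1. multiply H1, H2 (series) -> (-1)/(s + 2)
2. close the feedback loop around (H1*H2), H3 - this is the overall T(s), already in the required normalized form

Answer: (-1)/(s + 3)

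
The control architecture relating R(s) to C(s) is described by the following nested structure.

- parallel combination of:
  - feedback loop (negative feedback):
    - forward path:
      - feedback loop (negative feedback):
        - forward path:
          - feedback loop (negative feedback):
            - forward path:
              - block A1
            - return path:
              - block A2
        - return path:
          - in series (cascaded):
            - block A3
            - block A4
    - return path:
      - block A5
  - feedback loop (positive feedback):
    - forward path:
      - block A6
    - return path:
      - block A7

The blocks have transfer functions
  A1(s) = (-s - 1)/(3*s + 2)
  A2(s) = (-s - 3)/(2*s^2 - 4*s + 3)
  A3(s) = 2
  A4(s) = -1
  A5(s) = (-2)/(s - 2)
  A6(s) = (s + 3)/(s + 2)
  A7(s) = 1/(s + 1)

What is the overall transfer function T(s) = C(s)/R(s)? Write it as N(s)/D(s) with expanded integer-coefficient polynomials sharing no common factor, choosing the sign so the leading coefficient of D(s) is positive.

The answer is (8*s^6 + 15*s^5 - 46*s^4 - 7*s^3 + 66*s^2 - 58*s - 78)/(10*s^6 - 7*s^5 - 43*s^4 + 76*s^3 - 31*s^2 - 55*s + 24).

Reasoning:
Step 1: collapse the loop (A1 forward, A2 return): (-2*s^3 + 2*s^2 + s - 3)/(6*s^3 - 7*s^2 + 5*s + 9)
Step 2: series reduction of A3, A4: -2
Step 3: apply the feedback formula to [A1/(1+A1*A2)], (A3*A4): (-2*s^3 + 2*s^2 + s - 3)/(10*s^3 - 11*s^2 + 3*s + 15)
Step 4: apply the feedback formula to [[A1/(1+A1*A2)]/(1+[A1/(1+A1*A2)]*(A3*A4))], A5: (-2*s^4 + 6*s^3 - 3*s^2 - 5*s + 6)/(10*s^4 - 27*s^3 + 21*s^2 + 7*s - 24)
Step 5: apply the feedback formula to A6, A7: (s^2 + 4*s + 3)/(s^2 + 2*s - 1)
Step 6: combine [[[A1/(1+A1*A2)]/(1+[A1/(1+A1*A2)]*(A3*A4))]/(1+[[A1/(1+A1*A2)]/(1+[A1/(1+A1*A2)]*(A3*A4))]*A5)], [A6/(1-A6*A7)] in parallel, which is the overall transfer function T(s) = C(s)/R(s) in lowest terms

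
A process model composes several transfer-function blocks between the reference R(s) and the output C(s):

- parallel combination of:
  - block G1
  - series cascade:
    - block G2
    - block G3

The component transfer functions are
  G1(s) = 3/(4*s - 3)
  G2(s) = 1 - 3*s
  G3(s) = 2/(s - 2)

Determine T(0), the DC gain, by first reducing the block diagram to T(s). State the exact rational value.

(1) multiply G2, G3 (series) -> (2 - 6*s)/(s - 2)
(2) parallel reduction of G1, (G2*G3) -> (-24*s^2 + 29*s - 12)/(4*s^2 - 11*s + 6)
Step 2 gives the overall T(s). Then T(0) = -12/6 = -2.

Final answer: -2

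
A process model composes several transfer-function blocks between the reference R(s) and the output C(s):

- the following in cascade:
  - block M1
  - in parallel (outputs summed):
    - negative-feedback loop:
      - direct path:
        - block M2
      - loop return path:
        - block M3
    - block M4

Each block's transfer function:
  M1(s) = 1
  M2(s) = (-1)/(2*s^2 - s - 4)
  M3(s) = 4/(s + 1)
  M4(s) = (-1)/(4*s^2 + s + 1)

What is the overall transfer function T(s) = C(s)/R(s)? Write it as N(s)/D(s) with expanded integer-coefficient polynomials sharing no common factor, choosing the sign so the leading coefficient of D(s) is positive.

Step 1: close the feedback loop around M2, M3 -> (-s - 1)/(2*s^3 + s^2 - 5*s - 8)
Step 2: combine [M2/(1+M2*M3)], M4 in parallel -> (-6*s^3 - 6*s^2 + 3*s + 7)/(8*s^5 + 6*s^4 - 17*s^3 - 36*s^2 - 13*s - 8)
Step 3: reduce the series chain M1, ([M2/(1+M2*M3)]+M4) - this is the overall T(s), already in the required normalized form

Therefore the answer is (-6*s^3 - 6*s^2 + 3*s + 7)/(8*s^5 + 6*s^4 - 17*s^3 - 36*s^2 - 13*s - 8).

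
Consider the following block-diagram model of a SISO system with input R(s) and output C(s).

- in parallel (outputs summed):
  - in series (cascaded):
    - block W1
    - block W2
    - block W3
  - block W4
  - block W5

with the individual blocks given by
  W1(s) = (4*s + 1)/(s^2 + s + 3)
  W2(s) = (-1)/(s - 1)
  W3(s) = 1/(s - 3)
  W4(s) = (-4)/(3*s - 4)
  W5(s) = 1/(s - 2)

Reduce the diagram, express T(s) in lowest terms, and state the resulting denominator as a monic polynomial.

(1) series reduction of W1, W2, W3; result (-4*s - 1)/(s^4 - 3*s^3 + 2*s^2 - 9*s + 9)
(2) add (W1*W2*W3), W4, W5 (parallel); result (-s^5 + 7*s^4 - 26*s^3 + 54*s^2 - 67*s + 28)/(3*s^6 - 19*s^5 + 44*s^4 - 71*s^3 + 133*s^2 - 162*s + 72)
T(s) is the step-2 result (common factors already cancelled). Leading coefficient of the denominator: 3. Divide through by 3 for the monic polynomial.

Therefore the answer is s^6 - 19*s^5/3 + 44*s^4/3 - 71*s^3/3 + 133*s^2/3 - 54*s + 24.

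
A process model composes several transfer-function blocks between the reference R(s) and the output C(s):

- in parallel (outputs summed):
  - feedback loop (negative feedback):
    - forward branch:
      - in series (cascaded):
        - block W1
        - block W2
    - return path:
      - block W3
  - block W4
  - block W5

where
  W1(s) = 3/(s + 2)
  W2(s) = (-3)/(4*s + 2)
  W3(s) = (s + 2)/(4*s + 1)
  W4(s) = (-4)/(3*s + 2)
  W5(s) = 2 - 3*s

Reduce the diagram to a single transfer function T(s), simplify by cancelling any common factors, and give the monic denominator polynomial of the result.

[1] multiply W1, W2 (series): (-9)/(4*s^2 + 10*s + 4)
[2] feedback reduction of (W1*W2), W3: (-36*s - 9)/(16*s^3 + 44*s^2 + 17*s - 14)
[3] reduce the parallel group [(W1*W2)/(1+(W1*W2)*W3)], W4, W5: (-144*s^5 - 396*s^4 - 153*s^3 + 18*s^2 - 99*s - 18)/(48*s^4 + 164*s^3 + 139*s^2 - 8*s - 28)
No further cancellation is possible in the step-3 result, so that is T(s). Its denominator becomes monic after dividing by the leading coefficient 48.

Therefore the answer is s^4 + 41*s^3/12 + 139*s^2/48 - s/6 - 7/12.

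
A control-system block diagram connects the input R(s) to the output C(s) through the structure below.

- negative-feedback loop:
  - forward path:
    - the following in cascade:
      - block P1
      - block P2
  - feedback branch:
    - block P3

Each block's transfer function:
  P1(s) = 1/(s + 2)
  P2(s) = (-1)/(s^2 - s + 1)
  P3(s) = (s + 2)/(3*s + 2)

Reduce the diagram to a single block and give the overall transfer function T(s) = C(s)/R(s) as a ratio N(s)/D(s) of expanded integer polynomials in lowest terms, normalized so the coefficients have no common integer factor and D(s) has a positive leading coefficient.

(1) combine P1, P2 in series -> (-1)/(s^3 + s^2 - s + 2)
(2) apply the feedback formula to (P1*P2), P3: this yields T(s), and no further normalization is needed

Hence the answer: (-3*s - 2)/(3*s^4 + 5*s^3 - s^2 + 3*s + 2)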